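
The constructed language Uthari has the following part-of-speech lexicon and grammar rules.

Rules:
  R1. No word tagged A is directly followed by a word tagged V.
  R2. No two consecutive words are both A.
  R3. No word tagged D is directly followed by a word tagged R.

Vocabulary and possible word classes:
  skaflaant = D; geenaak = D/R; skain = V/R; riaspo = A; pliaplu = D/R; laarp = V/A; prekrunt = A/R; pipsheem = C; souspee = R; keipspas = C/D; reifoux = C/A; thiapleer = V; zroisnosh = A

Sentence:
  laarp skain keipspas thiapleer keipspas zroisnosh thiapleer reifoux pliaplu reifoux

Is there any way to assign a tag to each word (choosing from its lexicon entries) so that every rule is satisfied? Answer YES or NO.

NO

Candidates per position — 1:laarp {V,A}; 2:skain {V,R}; 3:keipspas {C,D}; 4:thiapleer {V}; 5:keipspas {C,D}; 6:zroisnosh {A}; 7:thiapleer {V}; 8:reifoux {C,A}; 9:pliaplu {D,R}; 10:reifoux {C,A}.
Rule 1 cannot be satisfied by any choice of tags from the lexicon.
So there is no consistent tagging.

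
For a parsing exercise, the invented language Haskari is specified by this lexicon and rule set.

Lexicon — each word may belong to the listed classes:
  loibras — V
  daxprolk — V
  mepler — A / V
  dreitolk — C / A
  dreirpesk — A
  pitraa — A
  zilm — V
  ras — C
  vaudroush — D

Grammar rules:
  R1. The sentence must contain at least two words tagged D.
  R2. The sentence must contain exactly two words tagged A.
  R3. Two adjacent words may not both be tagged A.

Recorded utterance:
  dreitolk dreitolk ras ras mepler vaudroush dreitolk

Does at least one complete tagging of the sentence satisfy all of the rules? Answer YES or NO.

NO

Candidates per position — 1:dreitolk {C,A}; 2:dreitolk {C,A}; 3:ras {C}; 4:ras {C}; 5:mepler {A,V}; 6:vaudroush {D}; 7:dreitolk {C,A}.
Rule 1 cannot be satisfied by any choice of tags from the lexicon.
So there is no consistent tagging.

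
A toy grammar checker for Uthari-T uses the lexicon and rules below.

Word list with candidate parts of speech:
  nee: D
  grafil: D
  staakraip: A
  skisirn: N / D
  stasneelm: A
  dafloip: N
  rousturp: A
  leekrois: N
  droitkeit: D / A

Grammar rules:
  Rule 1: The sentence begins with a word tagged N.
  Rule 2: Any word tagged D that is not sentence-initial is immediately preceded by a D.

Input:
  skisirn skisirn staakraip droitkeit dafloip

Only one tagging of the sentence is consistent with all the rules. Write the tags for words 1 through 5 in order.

Candidates per position — 1:skisirn {N,D}; 2:skisirn {N,D}; 3:staakraip {A}; 4:droitkeit {D,A}; 5:dafloip {N}.
Word 1 cannot be D — rule 1 would then fail for every completion. It is N.
Word 2 cannot be D — rule 2 would then fail for every completion. It is N.
Word 4 cannot be D — rule 2 would then fail for every completion. It is A.
That leaves exactly one tagging: N N A A N.
Rule-by-rule: rule 1 holds; rule 2 holds.

N N A A N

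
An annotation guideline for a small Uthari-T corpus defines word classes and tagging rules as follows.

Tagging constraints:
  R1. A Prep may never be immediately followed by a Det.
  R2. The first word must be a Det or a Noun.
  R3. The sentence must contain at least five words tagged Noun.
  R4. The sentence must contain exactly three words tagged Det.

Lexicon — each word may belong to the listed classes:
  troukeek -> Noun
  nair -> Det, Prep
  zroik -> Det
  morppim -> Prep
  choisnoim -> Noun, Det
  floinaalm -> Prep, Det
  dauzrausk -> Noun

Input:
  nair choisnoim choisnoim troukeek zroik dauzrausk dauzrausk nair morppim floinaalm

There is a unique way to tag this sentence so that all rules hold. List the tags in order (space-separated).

Det Noun Noun Noun Det Noun Noun Det Prep Prep

Candidates per position — 1:nair {Det,Prep}; 2:choisnoim {Noun,Det}; 3:choisnoim {Noun,Det}; 4:troukeek {Noun}; 5:zroik {Det}; 6:dauzrausk {Noun}; 7:dauzrausk {Noun}; 8:nair {Det,Prep}; 9:morppim {Prep}; 10:floinaalm {Prep,Det}.
Position 1: Prep is ruled out by rule 2; that leaves Det.
Position 2: Det is ruled out by rule 3; that leaves Noun.
Position 3: Det is ruled out by rule 3; that leaves Noun.
Position 10: Det is ruled out by rule 1; that leaves Prep.
Position 8: Prep is ruled out by rule 4; that leaves Det.
The unique satisfying tagging is: Det Noun Noun Noun Det Noun Noun Det Prep Prep.
Rule-by-rule: rule 1 ✓; rule 2 ✓; rule 3 ✓; rule 4 ✓.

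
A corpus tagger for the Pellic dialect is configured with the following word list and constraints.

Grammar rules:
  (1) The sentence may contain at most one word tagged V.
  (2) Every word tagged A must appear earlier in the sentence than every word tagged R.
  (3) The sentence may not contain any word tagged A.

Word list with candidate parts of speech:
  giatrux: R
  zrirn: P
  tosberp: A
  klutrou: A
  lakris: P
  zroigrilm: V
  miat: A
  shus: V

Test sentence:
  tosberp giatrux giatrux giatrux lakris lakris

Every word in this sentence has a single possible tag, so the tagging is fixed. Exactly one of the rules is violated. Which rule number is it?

Fixed tagging: A R R R P P.
Rule check: R1 ✓, R2 ✓, R3 ✗.
Only rule 3 fails.

3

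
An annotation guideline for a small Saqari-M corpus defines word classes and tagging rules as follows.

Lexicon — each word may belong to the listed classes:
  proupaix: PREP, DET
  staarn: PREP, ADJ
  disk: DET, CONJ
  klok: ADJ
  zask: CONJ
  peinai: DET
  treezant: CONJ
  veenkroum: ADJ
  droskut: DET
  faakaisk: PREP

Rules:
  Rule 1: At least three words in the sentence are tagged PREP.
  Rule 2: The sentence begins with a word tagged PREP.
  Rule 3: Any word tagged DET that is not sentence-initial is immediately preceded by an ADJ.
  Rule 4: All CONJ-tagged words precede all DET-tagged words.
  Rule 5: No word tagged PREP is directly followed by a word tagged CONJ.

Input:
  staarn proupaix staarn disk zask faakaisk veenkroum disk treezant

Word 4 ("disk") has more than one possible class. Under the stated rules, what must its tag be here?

Candidates per position — 1:staarn {PREP,ADJ}; 2:proupaix {PREP,DET}; 3:staarn {PREP,ADJ}; 4:disk {DET,CONJ}; 5:zask {CONJ}; 6:faakaisk {PREP}; 7:veenkroum {ADJ}; 8:disk {DET,CONJ}; 9:treezant {CONJ}.
Word 1 cannot be ADJ — rule 2 would then fail for every completion. It is PREP.
Word 2 cannot be DET — rule 3 would then fail for every completion. It is PREP.
Word 4 cannot be DET — rule 4 would then fail for every completion. It is CONJ.
Word 8 cannot be DET — rule 4 would then fail for every completion. It is CONJ.
Word 3 cannot be PREP — rule 5 would then fail for every completion. It is ADJ.
The only consistent sequence is: PREP PREP ADJ CONJ CONJ PREP ADJ CONJ CONJ.
Check: rule 1 ✓; rule 2 ✓; rule 3 ✓; rule 4 ✓; rule 5 ✓.

CONJ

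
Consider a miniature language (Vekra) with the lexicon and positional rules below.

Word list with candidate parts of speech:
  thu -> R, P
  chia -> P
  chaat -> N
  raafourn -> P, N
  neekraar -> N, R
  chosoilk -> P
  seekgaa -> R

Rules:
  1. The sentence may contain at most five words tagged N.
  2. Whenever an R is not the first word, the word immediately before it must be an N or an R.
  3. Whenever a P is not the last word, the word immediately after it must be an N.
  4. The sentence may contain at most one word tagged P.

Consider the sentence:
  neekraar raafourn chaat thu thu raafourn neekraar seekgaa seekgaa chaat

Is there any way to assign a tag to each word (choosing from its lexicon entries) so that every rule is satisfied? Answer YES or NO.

Candidates per position — 1:neekraar {N,R}; 2:raafourn {P,N}; 3:chaat {N}; 4:thu {R,P}; 5:thu {R,P}; 6:raafourn {P,N}; 7:neekraar {N,R}; 8:seekgaa {R}; 9:seekgaa {R}; 10:chaat {N}.
One satisfying assignment: R N N R R P N R R N.
Verifying each rule — rule 1 ✓; rule 2 ✓; rule 3 ✓; rule 4 ✓.

YES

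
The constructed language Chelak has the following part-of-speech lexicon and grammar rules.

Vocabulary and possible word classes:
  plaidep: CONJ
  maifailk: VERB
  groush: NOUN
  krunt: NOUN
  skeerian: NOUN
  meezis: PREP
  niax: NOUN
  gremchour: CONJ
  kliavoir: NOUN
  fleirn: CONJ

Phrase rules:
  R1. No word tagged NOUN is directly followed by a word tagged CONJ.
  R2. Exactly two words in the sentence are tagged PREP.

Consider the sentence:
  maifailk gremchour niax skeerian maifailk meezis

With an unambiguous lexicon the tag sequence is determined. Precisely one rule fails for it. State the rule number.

2

Fixed tagging: VERB CONJ NOUN NOUN VERB PREP.
Checking each rule: R1 pass, R2 fail.
Only rule 2 fails.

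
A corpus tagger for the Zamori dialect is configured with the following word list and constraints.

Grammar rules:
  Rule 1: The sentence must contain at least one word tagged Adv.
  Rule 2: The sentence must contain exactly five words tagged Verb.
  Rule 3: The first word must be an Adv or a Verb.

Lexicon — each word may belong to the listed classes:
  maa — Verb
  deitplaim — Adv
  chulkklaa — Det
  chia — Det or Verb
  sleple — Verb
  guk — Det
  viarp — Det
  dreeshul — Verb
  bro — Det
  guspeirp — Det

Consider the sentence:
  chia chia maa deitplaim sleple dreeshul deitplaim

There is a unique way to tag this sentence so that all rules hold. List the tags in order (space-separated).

Candidates per position — 1:chia {Det,Verb}; 2:chia {Det,Verb}; 3:maa {Verb}; 4:deitplaim {Adv}; 5:sleple {Verb}; 6:dreeshul {Verb}; 7:deitplaim {Adv}.
Word 1 cannot be Det — rule 2 would then fail for every completion. It is Verb.
Word 2 cannot be Det — rule 2 would then fail for every completion. It is Verb.
That leaves exactly one tagging: Verb Verb Verb Adv Verb Verb Adv.
Check: rule 1 ok; rule 2 ok; rule 3 ok.

Verb Verb Verb Adv Verb Verb Adv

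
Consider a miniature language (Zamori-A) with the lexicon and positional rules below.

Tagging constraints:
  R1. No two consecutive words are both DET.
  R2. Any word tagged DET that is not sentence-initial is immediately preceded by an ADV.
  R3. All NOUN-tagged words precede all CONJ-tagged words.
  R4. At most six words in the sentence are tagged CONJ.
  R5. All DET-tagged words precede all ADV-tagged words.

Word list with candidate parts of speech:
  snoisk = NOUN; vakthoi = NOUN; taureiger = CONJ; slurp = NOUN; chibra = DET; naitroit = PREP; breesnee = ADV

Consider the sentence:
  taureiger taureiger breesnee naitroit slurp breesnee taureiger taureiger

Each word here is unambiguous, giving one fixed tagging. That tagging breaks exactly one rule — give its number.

3

Fixed tagging: CONJ CONJ ADV PREP NOUN ADV CONJ CONJ.
Checking each rule: R1 pass, R2 pass, R3 fail, R4 pass, R5 pass.
Only rule 3 fails.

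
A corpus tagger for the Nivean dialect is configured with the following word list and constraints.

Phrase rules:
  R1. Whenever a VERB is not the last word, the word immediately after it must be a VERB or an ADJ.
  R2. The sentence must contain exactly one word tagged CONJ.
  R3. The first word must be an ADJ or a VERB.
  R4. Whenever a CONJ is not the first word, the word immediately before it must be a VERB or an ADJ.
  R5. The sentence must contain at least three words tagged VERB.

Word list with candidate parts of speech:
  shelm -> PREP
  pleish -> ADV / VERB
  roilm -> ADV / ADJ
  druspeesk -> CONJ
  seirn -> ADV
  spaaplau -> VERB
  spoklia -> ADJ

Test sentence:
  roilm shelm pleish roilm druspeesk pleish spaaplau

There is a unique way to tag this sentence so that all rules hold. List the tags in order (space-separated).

ADJ PREP VERB ADJ CONJ VERB VERB

Candidates per position — 1:roilm {ADV,ADJ}; 2:shelm {PREP}; 3:pleish {ADV,VERB}; 4:roilm {ADV,ADJ}; 5:druspeesk {CONJ}; 6:pleish {ADV,VERB}; 7:spaaplau {VERB}.
If word 1 were ADV, no tagging could satisfy rule 3; so word 1 is ADJ.
If word 3 were ADV, no tagging could satisfy rule 5; so word 3 is VERB.
If word 4 were ADV, no tagging could satisfy rule 1; so word 4 is ADJ.
If word 6 were ADV, no tagging could satisfy rule 5; so word 6 is VERB.
The only consistent sequence is: ADJ PREP VERB ADJ CONJ VERB VERB.
Verifying each rule — rule 1 satisfied; rule 2 satisfied; rule 3 satisfied; rule 4 satisfied; rule 5 satisfied.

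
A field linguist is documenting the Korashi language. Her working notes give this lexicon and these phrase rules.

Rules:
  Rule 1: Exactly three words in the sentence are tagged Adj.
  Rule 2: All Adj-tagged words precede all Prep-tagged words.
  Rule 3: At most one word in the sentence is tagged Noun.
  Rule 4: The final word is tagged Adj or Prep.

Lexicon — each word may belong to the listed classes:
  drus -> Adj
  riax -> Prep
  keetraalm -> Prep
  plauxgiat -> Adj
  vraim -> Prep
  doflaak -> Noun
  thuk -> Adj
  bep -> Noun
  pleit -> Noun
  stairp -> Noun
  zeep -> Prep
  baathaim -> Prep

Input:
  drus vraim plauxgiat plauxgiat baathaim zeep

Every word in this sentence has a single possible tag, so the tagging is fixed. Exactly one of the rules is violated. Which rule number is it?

2

Fixed tagging: Adj Prep Adj Adj Prep Prep.
Applying the rules: R1 holds, R2 violated, R3 holds, R4 holds.
Only rule 2 fails.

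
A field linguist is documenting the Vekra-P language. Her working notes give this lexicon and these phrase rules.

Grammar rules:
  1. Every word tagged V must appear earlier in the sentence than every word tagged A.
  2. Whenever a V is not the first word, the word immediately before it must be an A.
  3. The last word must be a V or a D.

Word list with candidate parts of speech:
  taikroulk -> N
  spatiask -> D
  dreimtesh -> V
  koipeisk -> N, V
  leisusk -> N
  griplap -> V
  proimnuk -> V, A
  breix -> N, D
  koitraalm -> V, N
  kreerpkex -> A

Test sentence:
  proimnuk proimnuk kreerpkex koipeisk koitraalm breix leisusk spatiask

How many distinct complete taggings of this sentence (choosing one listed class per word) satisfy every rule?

4

Candidates per position — 1:proimnuk {V,A}; 2:proimnuk {V,A}; 3:kreerpkex {A}; 4:koipeisk {N,V}; 5:koitraalm {V,N}; 6:breix {N,D}; 7:leisusk {N}; 8:spatiask {D}.
There are 32 candidate sequences in total.
The sequences that satisfy every rule: V A A N N N N D; V A A N N D N D; A A A N N N N D; A A A N N D N D.
Count = 4.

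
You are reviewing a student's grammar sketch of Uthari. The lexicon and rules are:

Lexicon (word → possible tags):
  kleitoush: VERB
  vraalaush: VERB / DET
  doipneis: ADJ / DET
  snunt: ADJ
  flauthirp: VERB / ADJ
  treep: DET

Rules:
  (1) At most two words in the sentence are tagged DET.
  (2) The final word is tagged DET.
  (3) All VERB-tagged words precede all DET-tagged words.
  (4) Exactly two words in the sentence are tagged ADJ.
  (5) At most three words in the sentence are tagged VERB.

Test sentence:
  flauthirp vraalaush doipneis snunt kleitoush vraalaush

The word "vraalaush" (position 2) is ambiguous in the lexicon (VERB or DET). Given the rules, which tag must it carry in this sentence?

Candidates per position — 1:flauthirp {VERB,ADJ}; 2:vraalaush {VERB,DET}; 3:doipneis {ADJ,DET}; 4:snunt {ADJ}; 5:kleitoush {VERB}; 6:vraalaush {VERB,DET}.
Position 2: DET is ruled out by rule 3; that leaves VERB.
Position 3: DET is ruled out by rule 3; that leaves ADJ.
Position 6: VERB is ruled out by rule 2; that leaves DET.
Position 1: ADJ is ruled out by rule 4; that leaves VERB.
So the tagging must be: VERB VERB ADJ ADJ VERB DET.
Rule-by-rule: rule 1 ✓; rule 2 ✓; rule 3 ✓; rule 4 ✓; rule 5 ✓.

VERB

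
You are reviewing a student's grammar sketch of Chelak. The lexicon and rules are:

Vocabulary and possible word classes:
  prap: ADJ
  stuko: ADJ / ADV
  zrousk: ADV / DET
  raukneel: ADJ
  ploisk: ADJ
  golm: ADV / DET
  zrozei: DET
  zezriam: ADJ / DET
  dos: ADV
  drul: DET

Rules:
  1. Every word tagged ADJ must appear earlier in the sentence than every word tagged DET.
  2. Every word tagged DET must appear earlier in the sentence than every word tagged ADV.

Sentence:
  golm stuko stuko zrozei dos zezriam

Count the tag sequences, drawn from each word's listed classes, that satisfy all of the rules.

Candidates per position — 1:golm {ADV,DET}; 2:stuko {ADJ,ADV}; 3:stuko {ADJ,ADV}; 4:zrozei {DET}; 5:dos {ADV}; 6:zezriam {ADJ,DET}.
There are 16 candidate sequences in total.
Every candidate sequence violates at least one rule; no consistent tagging exists.
Count = 0.

0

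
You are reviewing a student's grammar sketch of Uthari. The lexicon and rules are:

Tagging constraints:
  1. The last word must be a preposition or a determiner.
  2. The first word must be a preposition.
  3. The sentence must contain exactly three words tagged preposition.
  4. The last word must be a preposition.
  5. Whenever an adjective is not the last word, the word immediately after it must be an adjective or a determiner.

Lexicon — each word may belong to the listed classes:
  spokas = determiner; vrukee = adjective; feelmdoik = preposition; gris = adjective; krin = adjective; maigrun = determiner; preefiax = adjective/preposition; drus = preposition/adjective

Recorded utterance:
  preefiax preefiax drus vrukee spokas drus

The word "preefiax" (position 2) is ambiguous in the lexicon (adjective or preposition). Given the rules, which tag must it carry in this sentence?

Candidates per position — 1:preefiax {adjective,preposition}; 2:preefiax {adjective,preposition}; 3:drus {preposition,adjective}; 4:vrukee {adjective}; 5:spokas {determiner}; 6:drus {preposition,adjective}.
Position 1: tagging it adjective would leave rule 2 unsatisfiable, so it must be preposition.
Position 6: tagging it adjective would leave rule 1 unsatisfiable, so it must be preposition.
Position 2: the remaining choice is settled jointly with positions 3 — only preposition at position 2 is part of a tagging that satisfies every rule.
The unique satisfying tagging is: preposition preposition adjective adjective determiner preposition.
Checking: rule 1 ✓; rule 2 ✓; rule 3 ✓; rule 4 ✓; rule 5 ✓.

preposition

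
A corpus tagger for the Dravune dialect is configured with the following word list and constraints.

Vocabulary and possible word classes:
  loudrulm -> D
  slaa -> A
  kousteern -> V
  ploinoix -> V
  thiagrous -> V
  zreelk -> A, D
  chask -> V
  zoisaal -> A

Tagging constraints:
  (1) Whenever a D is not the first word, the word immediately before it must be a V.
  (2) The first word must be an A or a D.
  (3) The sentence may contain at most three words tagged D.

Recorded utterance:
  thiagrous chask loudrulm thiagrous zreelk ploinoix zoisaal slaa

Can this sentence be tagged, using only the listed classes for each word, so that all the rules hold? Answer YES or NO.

NO

Candidates per position — 1:thiagrous {V}; 2:chask {V}; 3:loudrulm {D}; 4:thiagrous {V}; 5:zreelk {A,D}; 6:ploinoix {V}; 7:zoisaal {A}; 8:slaa {A}.
Rule 2 cannot be satisfied by any choice of tags from the lexicon.
So there is no consistent tagging.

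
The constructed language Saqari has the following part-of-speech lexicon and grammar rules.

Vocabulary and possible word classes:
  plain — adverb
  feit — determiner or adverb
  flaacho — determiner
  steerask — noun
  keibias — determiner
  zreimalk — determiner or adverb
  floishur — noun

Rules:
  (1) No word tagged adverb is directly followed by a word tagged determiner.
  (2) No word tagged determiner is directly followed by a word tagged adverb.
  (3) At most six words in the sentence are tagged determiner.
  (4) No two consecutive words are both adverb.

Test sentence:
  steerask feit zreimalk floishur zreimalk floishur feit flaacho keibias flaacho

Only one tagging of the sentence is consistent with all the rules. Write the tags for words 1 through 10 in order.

Candidates per position — 1:steerask {noun}; 2:feit {determiner,adverb}; 3:zreimalk {determiner,adverb}; 4:floishur {noun}; 5:zreimalk {determiner,adverb}; 6:floishur {noun}; 7:feit {determiner,adverb}; 8:flaacho {determiner}; 9:keibias {determiner}; 10:flaacho {determiner}.
Position 7: adverb is ruled out by rule 1; that leaves determiner.
The remaining ambiguous positions (2, 3, 5) are resolved jointly — only one combination satisfies every rule.
So the tagging must be: noun determiner determiner noun adverb noun determiner determiner determiner determiner.
Check: rule 1 ✓; rule 2 ✓; rule 3 ✓; rule 4 ✓.

noun determiner determiner noun adverb noun determiner determiner determiner determiner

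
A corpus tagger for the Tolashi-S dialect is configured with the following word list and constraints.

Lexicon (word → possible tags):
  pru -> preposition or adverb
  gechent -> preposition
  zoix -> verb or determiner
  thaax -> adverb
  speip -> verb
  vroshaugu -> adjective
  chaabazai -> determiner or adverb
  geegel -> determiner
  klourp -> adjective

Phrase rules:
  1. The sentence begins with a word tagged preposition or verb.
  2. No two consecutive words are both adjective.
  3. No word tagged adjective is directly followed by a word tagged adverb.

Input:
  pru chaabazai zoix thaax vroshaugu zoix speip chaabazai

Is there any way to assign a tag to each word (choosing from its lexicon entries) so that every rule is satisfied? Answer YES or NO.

Candidates per position — 1:pru {preposition,adverb}; 2:chaabazai {determiner,adverb}; 3:zoix {verb,determiner}; 4:thaax {adverb}; 5:vroshaugu {adjective}; 6:zoix {verb,determiner}; 7:speip {verb}; 8:chaabazai {determiner,adverb}.
One satisfying assignment: preposition adverb determiner adverb adjective determiner verb determiner.
Checking: rule 1 holds; rule 2 holds; rule 3 holds.

YES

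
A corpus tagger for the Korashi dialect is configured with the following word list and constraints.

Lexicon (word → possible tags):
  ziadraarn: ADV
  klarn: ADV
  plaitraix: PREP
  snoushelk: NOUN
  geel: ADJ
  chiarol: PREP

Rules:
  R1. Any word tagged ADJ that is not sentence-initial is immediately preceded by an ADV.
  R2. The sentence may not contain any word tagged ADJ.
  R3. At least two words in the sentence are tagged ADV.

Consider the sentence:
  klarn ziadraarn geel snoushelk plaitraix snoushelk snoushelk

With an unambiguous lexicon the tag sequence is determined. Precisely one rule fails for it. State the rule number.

Fixed tagging: ADV ADV ADJ NOUN PREP NOUN NOUN.
Rule check: R1 ok, R2 fails, R3 ok.
Only rule 2 fails.

2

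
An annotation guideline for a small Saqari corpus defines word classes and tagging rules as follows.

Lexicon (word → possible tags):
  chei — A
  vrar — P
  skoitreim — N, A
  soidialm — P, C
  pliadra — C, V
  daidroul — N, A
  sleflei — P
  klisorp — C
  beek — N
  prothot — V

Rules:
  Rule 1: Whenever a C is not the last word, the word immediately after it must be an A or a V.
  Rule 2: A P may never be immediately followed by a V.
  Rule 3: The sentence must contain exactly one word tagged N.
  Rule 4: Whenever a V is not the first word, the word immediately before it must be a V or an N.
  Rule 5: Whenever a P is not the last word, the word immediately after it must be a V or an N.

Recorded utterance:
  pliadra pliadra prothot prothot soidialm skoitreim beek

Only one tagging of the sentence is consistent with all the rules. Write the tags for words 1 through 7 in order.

V V V V C A N

Candidates per position — 1:pliadra {C,V}; 2:pliadra {C,V}; 3:prothot {V}; 4:prothot {V}; 5:soidialm {P,C}; 6:skoitreim {N,A}; 7:beek {N}.
Position 1: C is ruled out by rule 4; that leaves V.
Position 2: C is ruled out by rule 4; that leaves V.
Position 6: N is ruled out by rule 3; that leaves A.
Position 5: P is ruled out by rule 5; that leaves C.
So the tagging must be: V V V V C A N.
Checking: rule 1 ok; rule 2 ok; rule 3 ok; rule 4 ok; rule 5 ok.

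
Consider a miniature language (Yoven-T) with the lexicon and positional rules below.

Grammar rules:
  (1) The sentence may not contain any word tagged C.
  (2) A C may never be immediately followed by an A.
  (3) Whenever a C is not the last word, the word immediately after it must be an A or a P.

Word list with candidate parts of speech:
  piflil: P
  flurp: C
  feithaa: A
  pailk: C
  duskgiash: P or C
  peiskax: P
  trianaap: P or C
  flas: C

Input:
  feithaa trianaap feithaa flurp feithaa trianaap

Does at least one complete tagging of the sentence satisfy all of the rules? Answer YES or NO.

NO

Candidates per position — 1:feithaa {A}; 2:trianaap {P,C}; 3:feithaa {A}; 4:flurp {C}; 5:feithaa {A}; 6:trianaap {P,C}.
Rule 1 cannot be satisfied by any choice of tags from the lexicon.
So there is no consistent tagging.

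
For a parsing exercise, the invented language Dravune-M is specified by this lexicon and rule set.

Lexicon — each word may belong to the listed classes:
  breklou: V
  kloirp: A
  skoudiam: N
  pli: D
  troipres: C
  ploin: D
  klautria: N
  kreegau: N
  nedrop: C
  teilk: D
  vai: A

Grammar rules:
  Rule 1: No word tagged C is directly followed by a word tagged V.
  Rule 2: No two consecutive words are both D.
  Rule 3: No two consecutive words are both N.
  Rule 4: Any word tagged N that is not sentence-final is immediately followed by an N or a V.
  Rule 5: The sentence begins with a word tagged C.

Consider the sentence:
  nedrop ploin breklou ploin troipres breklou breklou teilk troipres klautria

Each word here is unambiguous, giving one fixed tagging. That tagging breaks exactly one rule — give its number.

1

Fixed tagging: C D V D C V V D C N.
Applying the rules: R1 ✗, R2 ✓, R3 ✓, R4 ✓, R5 ✓.
Only rule 1 fails.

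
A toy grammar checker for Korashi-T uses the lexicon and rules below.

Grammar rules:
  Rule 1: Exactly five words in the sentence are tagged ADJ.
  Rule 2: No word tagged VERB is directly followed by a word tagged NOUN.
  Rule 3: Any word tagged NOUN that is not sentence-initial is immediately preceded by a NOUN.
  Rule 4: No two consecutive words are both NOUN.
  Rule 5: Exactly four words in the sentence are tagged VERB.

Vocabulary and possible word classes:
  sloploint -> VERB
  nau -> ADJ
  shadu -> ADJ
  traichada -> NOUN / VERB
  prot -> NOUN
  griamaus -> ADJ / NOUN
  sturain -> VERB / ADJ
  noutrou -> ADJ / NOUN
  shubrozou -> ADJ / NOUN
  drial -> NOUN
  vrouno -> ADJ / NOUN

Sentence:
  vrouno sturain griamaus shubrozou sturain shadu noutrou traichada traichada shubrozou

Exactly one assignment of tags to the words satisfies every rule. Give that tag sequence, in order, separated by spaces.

NOUN VERB ADJ ADJ VERB ADJ ADJ VERB VERB ADJ

Candidates per position — 1:vrouno {ADJ,NOUN}; 2:sturain {VERB,ADJ}; 3:griamaus {ADJ,NOUN}; 4:shubrozou {ADJ,NOUN}; 5:sturain {VERB,ADJ}; 6:shadu {ADJ}; 7:noutrou {ADJ,NOUN}; 8:traichada {NOUN,VERB}; 9:traichada {NOUN,VERB}; 10:shubrozou {ADJ,NOUN}.
If word 2 were ADJ, no tagging could satisfy rule 5; so word 2 is VERB.
If word 3 were NOUN, no tagging could satisfy rule 2; so word 3 is ADJ.
If word 4 were NOUN, no tagging could satisfy rule 3; so word 4 is ADJ.
If word 5 were ADJ, no tagging could satisfy rule 5; so word 5 is VERB.
If word 7 were NOUN, no tagging could satisfy rule 3; so word 7 is ADJ.
If word 8 were NOUN, no tagging could satisfy rule 3; so word 8 is VERB.
If word 9 were NOUN, no tagging could satisfy rule 2; so word 9 is VERB.
If word 10 were NOUN, no tagging could satisfy rule 2; so word 10 is ADJ.
If word 1 were ADJ, no tagging could satisfy rule 1; so word 1 is NOUN.
That leaves exactly one tagging: NOUN VERB ADJ ADJ VERB ADJ ADJ VERB VERB ADJ.
Verifying each rule — rule 1 ok; rule 2 ok; rule 3 ok; rule 4 ok; rule 5 ok.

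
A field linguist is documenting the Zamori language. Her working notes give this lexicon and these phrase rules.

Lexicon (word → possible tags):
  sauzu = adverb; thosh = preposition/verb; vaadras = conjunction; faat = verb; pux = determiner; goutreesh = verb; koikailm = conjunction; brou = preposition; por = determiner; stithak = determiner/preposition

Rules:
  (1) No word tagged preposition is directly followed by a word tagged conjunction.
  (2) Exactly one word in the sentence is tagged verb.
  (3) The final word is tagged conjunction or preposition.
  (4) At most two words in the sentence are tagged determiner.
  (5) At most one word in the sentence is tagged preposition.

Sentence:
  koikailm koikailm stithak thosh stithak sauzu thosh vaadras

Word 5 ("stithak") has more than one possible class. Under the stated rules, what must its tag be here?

determiner

Candidates per position — 1:koikailm {conjunction}; 2:koikailm {conjunction}; 3:stithak {determiner,preposition}; 4:thosh {preposition,verb}; 5:stithak {determiner,preposition}; 6:sauzu {adverb}; 7:thosh {preposition,verb}; 8:vaadras {conjunction}.
If word 7 were preposition, no tagging could satisfy rule 1; so word 7 is verb.
If word 4 were verb, no tagging could satisfy rule 2; so word 4 is preposition.
If word 5 were preposition, no tagging could satisfy rule 5; so word 5 is determiner.
If word 3 were preposition, no tagging could satisfy rule 5; so word 3 is determiner.
That leaves exactly one tagging: conjunction conjunction determiner preposition determiner adverb verb conjunction.
Verifying each rule — rule 1 ✓; rule 2 ✓; rule 3 ✓; rule 4 ✓; rule 5 ✓.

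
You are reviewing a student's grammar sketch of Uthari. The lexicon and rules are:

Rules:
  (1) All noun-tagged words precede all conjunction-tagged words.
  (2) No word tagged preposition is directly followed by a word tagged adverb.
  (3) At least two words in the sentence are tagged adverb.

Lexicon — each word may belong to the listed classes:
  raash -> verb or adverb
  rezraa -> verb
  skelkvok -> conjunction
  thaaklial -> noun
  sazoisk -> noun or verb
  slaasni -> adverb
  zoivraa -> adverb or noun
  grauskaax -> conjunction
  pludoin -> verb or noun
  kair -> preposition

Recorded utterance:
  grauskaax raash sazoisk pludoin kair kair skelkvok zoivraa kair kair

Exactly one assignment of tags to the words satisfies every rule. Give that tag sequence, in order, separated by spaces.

conjunction adverb verb verb preposition preposition conjunction adverb preposition preposition

Candidates per position — 1:grauskaax {conjunction}; 2:raash {verb,adverb}; 3:sazoisk {noun,verb}; 4:pludoin {verb,noun}; 5:kair {preposition}; 6:kair {preposition}; 7:skelkvok {conjunction}; 8:zoivraa {adverb,noun}; 9:kair {preposition}; 10:kair {preposition}.
Word 2 cannot be verb — rule 3 would then fail for every completion. It is adverb.
Word 3 cannot be noun — rule 1 would then fail for every completion. It is verb.
Word 4 cannot be noun — rule 1 would then fail for every completion. It is verb.
Word 8 cannot be noun — rule 1 would then fail for every completion. It is adverb.
So the tagging must be: conjunction adverb verb verb preposition preposition conjunction adverb preposition preposition.
Checking: rule 1 satisfied; rule 2 satisfied; rule 3 satisfied.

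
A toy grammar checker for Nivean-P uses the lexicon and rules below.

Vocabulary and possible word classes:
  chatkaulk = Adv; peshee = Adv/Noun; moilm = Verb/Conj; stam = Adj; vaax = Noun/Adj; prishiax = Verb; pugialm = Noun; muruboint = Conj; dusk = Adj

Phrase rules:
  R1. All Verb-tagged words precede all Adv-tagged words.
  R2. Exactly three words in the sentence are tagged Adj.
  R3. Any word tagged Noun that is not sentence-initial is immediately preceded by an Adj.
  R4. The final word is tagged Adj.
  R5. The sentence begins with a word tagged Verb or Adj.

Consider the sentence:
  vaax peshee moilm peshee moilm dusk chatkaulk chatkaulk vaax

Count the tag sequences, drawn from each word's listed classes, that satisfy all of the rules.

Candidates per position — 1:vaax {Noun,Adj}; 2:peshee {Adv,Noun}; 3:moilm {Verb,Conj}; 4:peshee {Adv,Noun}; 5:moilm {Verb,Conj}; 6:dusk {Adj}; 7:chatkaulk {Adv}; 8:chatkaulk {Adv}; 9:vaax {Noun,Adj}.
There are 64 candidate sequences in total.
The sequences that satisfy every rule: Adj Adv Conj Adv Conj Adj Adv Adv Adj; Adj Noun Verb Adv Conj Adj Adv Adv Adj; Adj Noun Conj Adv Conj Adj Adv Adv Adj.
Count = 3.

3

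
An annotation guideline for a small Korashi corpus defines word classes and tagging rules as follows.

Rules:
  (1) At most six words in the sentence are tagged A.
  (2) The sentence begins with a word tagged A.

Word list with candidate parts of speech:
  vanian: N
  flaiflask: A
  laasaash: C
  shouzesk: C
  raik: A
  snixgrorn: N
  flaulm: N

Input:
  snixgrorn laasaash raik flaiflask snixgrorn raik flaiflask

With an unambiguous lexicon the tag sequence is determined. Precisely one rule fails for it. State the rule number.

Fixed tagging: N C A A N A A.
Checking each rule: R1 ✓, R2 ✗.
Only rule 2 fails.

2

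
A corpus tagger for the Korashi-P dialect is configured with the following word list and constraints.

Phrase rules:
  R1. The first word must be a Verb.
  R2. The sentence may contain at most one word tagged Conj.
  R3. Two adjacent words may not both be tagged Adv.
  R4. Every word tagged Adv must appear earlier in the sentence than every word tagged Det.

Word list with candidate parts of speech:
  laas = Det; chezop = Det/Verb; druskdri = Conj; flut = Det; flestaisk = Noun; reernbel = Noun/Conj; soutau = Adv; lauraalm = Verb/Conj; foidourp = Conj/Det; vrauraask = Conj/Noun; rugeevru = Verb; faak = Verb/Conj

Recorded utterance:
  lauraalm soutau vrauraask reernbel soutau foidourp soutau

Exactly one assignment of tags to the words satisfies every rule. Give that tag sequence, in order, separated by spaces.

Verb Adv Noun Noun Adv Conj Adv

Candidates per position — 1:lauraalm {Verb,Conj}; 2:soutau {Adv}; 3:vrauraask {Conj,Noun}; 4:reernbel {Noun,Conj}; 5:soutau {Adv}; 6:foidourp {Conj,Det}; 7:soutau {Adv}.
Position 1: Conj is ruled out by rule 1; that leaves Verb.
Position 6: Det is ruled out by rule 4; that leaves Conj.
Position 3: Conj is ruled out by rule 2; that leaves Noun.
Position 4: Conj is ruled out by rule 2; that leaves Noun.
So the tagging must be: Verb Adv Noun Noun Adv Conj Adv.
Rule-by-rule: rule 1 ✓; rule 2 ✓; rule 3 ✓; rule 4 ✓.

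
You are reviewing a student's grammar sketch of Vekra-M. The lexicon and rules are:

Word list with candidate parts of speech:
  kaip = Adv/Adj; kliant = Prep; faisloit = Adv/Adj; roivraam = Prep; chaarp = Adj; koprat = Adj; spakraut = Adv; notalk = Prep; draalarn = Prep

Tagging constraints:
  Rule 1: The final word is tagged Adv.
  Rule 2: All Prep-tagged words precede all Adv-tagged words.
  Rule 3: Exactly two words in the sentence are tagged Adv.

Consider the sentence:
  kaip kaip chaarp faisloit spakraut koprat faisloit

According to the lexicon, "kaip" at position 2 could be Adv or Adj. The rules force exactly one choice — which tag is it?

Adj

Candidates per position — 1:kaip {Adv,Adj}; 2:kaip {Adv,Adj}; 3:chaarp {Adj}; 4:faisloit {Adv,Adj}; 5:spakraut {Adv}; 6:koprat {Adj}; 7:faisloit {Adv,Adj}.
Position 7: tagging it Adj would leave rule 1 unsatisfiable, so it must be Adv.
Position 1: tagging it Adv would leave rule 3 unsatisfiable, so it must be Adj.
Position 2: tagging it Adv would leave rule 3 unsatisfiable, so it must be Adj.
Position 4: tagging it Adv would leave rule 3 unsatisfiable, so it must be Adj.
The unique satisfying tagging is: Adj Adj Adj Adj Adv Adj Adv.
Checking: rule 1 ✓; rule 2 ✓; rule 3 ✓.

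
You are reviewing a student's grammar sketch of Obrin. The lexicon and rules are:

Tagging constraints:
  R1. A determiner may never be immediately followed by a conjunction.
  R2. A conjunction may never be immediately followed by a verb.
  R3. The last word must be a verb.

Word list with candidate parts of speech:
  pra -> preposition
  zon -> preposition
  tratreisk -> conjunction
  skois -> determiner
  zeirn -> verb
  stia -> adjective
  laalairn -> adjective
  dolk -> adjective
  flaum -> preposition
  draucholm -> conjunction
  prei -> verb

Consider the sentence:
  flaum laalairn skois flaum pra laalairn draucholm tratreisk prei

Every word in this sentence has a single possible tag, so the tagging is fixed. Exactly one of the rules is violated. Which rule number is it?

Fixed tagging: preposition adjective determiner preposition preposition adjective conjunction conjunction verb.
Rule check: R1 holds, R2 violated, R3 holds.
Only rule 2 fails.

2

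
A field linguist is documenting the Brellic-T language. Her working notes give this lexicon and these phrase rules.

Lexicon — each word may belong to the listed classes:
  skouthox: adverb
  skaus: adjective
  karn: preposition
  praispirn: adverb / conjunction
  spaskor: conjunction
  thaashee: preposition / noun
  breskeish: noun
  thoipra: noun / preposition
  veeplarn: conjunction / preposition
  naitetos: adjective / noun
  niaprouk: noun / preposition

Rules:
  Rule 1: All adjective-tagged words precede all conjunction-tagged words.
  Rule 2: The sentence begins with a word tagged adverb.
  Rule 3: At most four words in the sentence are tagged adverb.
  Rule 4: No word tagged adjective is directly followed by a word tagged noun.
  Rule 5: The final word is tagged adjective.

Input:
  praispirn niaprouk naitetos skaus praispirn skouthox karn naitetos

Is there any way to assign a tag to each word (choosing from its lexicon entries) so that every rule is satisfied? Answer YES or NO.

Candidates per position — 1:praispirn {adverb,conjunction}; 2:niaprouk {noun,preposition}; 3:naitetos {adjective,noun}; 4:skaus {adjective}; 5:praispirn {adverb,conjunction}; 6:skouthox {adverb}; 7:karn {preposition}; 8:naitetos {adjective,noun}.
One satisfying assignment: adverb noun noun adjective adverb adverb preposition adjective.
Rule-by-rule: rule 1 ✓; rule 2 ✓; rule 3 ✓; rule 4 ✓; rule 5 ✓.

YES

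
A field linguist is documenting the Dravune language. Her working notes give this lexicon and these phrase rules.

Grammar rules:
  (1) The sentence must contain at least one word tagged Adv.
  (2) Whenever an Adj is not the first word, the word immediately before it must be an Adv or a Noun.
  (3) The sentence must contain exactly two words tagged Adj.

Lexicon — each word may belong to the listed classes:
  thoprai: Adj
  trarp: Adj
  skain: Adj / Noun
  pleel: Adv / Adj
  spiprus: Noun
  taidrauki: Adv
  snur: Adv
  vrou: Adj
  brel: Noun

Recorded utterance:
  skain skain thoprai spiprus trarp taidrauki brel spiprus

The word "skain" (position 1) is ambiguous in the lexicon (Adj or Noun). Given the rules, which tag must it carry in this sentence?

Noun

Candidates per position — 1:skain {Adj,Noun}; 2:skain {Adj,Noun}; 3:thoprai {Adj}; 4:spiprus {Noun}; 5:trarp {Adj}; 6:taidrauki {Adv}; 7:brel {Noun}; 8:spiprus {Noun}.
At position 1, choosing Adj makes rule 3 impossible to satisfy; hence Noun.
At position 2, choosing Adj makes rule 2 impossible to satisfy; hence Noun.
That leaves exactly one tagging: Noun Noun Adj Noun Adj Adv Noun Noun.
Rule-by-rule: rule 1 ok; rule 2 ok; rule 3 ok.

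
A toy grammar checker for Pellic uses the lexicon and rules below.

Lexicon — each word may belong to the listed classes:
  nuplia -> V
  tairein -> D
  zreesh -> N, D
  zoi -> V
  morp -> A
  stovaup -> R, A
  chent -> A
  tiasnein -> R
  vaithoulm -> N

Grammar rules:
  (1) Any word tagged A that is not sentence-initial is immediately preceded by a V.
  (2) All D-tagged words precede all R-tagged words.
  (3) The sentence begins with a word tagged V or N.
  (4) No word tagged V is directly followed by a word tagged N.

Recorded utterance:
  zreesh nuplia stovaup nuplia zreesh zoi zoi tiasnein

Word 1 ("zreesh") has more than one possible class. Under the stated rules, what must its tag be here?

N

Candidates per position — 1:zreesh {N,D}; 2:nuplia {V}; 3:stovaup {R,A}; 4:nuplia {V}; 5:zreesh {N,D}; 6:zoi {V}; 7:zoi {V}; 8:tiasnein {R}.
Position 1: D is ruled out by rule 3; that leaves N.
Position 5: N is ruled out by rule 4; that leaves D.
Position 3: R is ruled out by rule 2; that leaves A.
So the tagging must be: N V A V D V V R.
Rule-by-rule: rule 1 ✓; rule 2 ✓; rule 3 ✓; rule 4 ✓.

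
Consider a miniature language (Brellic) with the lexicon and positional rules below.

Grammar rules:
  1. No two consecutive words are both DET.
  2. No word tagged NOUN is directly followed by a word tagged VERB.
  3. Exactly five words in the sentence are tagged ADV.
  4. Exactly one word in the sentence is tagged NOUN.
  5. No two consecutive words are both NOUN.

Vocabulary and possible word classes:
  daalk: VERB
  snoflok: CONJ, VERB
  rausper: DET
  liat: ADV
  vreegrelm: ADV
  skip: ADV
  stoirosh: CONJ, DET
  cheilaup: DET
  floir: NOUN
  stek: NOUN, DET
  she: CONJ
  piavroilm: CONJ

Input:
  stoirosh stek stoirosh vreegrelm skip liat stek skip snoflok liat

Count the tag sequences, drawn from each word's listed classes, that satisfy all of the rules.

10

Candidates per position — 1:stoirosh {CONJ,DET}; 2:stek {NOUN,DET}; 3:stoirosh {CONJ,DET}; 4:vreegrelm {ADV}; 5:skip {ADV}; 6:liat {ADV}; 7:stek {NOUN,DET}; 8:skip {ADV}; 9:snoflok {CONJ,VERB}; 10:liat {ADV}.
There are 32 candidate sequences in total.
Checking each against the rules leaves 10 sequences.
Count = 10.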